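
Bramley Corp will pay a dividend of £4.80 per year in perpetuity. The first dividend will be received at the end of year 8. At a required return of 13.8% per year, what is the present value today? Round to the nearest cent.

Value at end of year 7: C / r = £4.80 / 0.138 = £34.7826
Discount to today: PV = £34.7826 / (1 + 0.138)^7 = £34.7826 / 2.471700 = £14.07

£14.07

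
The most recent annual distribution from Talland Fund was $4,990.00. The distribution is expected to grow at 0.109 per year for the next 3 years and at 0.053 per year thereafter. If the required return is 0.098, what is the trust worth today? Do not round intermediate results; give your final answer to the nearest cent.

D_1 = 5533.91000
D_2 = 6137.10619
D_3 = 6806.05076
Terminal value at year 3: TV = D_3×(1+g_2)/(r−g_2) = 7166.77146/0.045 = 159261.58789
P_0 = D_1/(1+r)^1 + D_2/(1+r)^2 + D_3/(1+r)^3 + TV/(1+r)^3
    = 5039.99089 + 5090.48260 + 5141.48015 + 120310.63559 = 135582.58924

$135582.59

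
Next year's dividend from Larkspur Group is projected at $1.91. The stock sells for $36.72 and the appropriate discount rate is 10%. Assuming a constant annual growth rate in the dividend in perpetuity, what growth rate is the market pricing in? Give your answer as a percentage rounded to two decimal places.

P = D₁/(r−g) ⇒ g = r − D₁/P = 0.1 − $1.91/$36.72 = 0.047985

4.80%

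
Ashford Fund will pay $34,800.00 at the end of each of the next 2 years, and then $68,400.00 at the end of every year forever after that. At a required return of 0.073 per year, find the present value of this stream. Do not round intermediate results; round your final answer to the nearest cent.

PV of 2-year annuity: $34,800.00 × [1 − (1+0.073)^−2] / 0.073 = 62658.37133
Perpetuity value at year 2: $68,400.00 / 0.073 = 936986.30137
PV of perpetuity: 936986.30137 / (1+0.073)^2 = 813830.19221
Total PV = 62658.37133 + 813830.19221 = 876488.56354

$876488.56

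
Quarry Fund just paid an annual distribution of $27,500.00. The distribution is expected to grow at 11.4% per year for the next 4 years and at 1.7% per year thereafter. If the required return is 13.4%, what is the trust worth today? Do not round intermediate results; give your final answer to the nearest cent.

$327850.68

D_1 = 30635.00000
D_2 = 34127.39000
D_3 = 38017.91246
D_4 = 42351.95448
Terminal value at year 4: TV = D_4×(1+g_2)/(r−g_2) = 43071.93771/0.117 = 368136.21971
P_0 = D_1/(1+r)^1 + D_2/(1+r)^2 + D_3/(1+r)^3 + D_4/(1+r)^4 + TV/(1+r)^4
    = 27014.99118 + 26538.53631 + 26070.48452 + 25610.68762 + 222615.97699 = 327850.67663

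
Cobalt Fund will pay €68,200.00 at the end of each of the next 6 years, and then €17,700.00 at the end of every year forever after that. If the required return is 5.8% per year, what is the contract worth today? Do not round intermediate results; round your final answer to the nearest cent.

PV of 6-year annuity: €68,200.00 × [1 − (1+0.058)^−6] / 0.058 = 337479.23997
Perpetuity value at year 6: €17,700.00 / 0.058 = 305172.41379
PV of perpetuity: 305172.41379 / (1+0.058)^6 = 217586.15943
Total PV = 337479.23997 + 217586.15943 = 555065.39940

€555065.40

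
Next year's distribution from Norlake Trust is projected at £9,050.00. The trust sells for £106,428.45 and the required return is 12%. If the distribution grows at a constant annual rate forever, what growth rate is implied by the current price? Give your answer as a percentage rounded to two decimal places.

P = D₁/(r−g) ⇒ g = r − D₁/P = 0.12 − £9,050.00/£106,428.45 = 0.034966

3.50%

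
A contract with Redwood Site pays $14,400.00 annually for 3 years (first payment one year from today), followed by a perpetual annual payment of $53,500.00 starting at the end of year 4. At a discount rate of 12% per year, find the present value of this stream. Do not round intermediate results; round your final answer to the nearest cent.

PV of 3-year annuity: $14,400.00 × [1 − (1+0.12)^−3] / 0.12 = 34586.37026
Perpetuity value at year 3: $53,500.00 / 0.12 = 445833.33333
PV of perpetuity: 445833.33333 / (1+0.12)^3 = 317335.36048
Total PV = 34586.37026 + 317335.36048 = 351921.73075

$351921.73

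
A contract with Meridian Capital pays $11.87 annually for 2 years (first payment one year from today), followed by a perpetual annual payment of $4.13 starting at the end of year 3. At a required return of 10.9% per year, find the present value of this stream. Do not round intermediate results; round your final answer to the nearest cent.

$51.16

PV of 2-year annuity: $11.87 × [1 − (1+0.109)^−2] / 0.109 = 20.35468
Perpetuity value at year 2: $4.13 / 0.109 = 37.88991
PV of perpetuity: 37.88991 / (1+0.109)^2 = 30.80778
Total PV = 20.35468 + 30.80778 = 51.16246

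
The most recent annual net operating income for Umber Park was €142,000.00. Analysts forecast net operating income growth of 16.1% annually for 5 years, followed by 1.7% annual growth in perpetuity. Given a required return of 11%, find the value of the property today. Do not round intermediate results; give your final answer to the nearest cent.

€2757964.50

D_1 = 164862.00000
D_2 = 191404.78200
D_3 = 222220.95190
D_4 = 257998.52516
D_5 = 299536.28771
Terminal value at year 5: TV = D_5×(1+g_2)/(r−g_2) = 304628.40460/0.093 = 3275574.24301
P_0 = D_1/(1+r)^1 + D_2/(1+r)^2 + D_3/(1+r)^3 + D_4/(1+r)^4 + D_5/(1+r)^5 + TV/(1+r)^5
    = 148524.32432 + 155348.41490 + 162486.04478 + 169951.61981 + 177760.20774 + 1943893.88467 = 2757964.49622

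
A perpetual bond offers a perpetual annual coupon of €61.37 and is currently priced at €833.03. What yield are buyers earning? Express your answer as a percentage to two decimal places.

P = C/r ⇒ r = C/P = €61.37/€833.03 = 0.073671

7.37%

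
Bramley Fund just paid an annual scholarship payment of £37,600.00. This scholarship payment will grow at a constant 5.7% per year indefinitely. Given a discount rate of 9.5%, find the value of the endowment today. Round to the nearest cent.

£1045873.68

D₁ = D₀ × (1 + g) = £37,600.00 × 1.057 = £39,743.2000
Growing perpetuity: P = D₁ / (r − g) = £39,743.2000 / (0.095 − 0.057) = £1,045,873.68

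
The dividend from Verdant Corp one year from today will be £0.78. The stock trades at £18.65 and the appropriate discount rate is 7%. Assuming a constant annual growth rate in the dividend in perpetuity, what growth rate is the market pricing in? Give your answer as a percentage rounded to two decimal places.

2.82%

P = D₁/(r−g) ⇒ g = r − D₁/P = 0.07 − £0.78/£18.65 = 0.028177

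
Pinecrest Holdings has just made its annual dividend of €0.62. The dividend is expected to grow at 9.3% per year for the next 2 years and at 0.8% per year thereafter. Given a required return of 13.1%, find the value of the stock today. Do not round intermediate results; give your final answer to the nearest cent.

€5.92

D_1 = 0.67766
D_2 = 0.74068
Terminal value at year 2: TV = D_2×(1+g_2)/(r−g_2) = 0.74661/0.123 = 6.06998
P_0 = D_1/(1+r)^1 + D_2/(1+r)^2 + TV/(1+r)^2
    = 0.59917 + 0.57904 + 4.74528 = 5.92349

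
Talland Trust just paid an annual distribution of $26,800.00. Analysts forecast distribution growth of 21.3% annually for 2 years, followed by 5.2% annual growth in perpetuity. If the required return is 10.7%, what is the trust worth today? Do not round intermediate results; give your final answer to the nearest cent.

$677024.74

D_1 = 32508.40000
D_2 = 39432.68920
Terminal value at year 2: TV = D_2×(1+g_2)/(r−g_2) = 41483.18904/0.055 = 754239.80070
P_0 = D_1/(1+r)^1 + D_2/(1+r)^2 + TV/(1+r)^2
    = 29366.21500 + 32178.15609 + 615480.36736 = 677024.73844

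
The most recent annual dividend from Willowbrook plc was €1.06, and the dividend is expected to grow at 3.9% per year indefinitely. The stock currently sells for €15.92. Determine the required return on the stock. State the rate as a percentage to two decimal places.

D₁ = €1.06 × 1.039 = €1.1013
P = D₁/(r − g) ⇒ r = D₁/P + g = €1.1013/€15.92 + 0.039 = 0.069180 + 0.039 = 0.108180

10.82%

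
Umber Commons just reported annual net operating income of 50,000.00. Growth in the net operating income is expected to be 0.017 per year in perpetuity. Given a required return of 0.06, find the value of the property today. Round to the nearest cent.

D₁ = D₀ × (1 + g) = 50,000.00 × 1.017 = 50,850.0000
Growing perpetuity: P = D₁ / (r − g) = 50,850.0000 / (0.06 − 0.017) = 1,182,558.14

1182558.14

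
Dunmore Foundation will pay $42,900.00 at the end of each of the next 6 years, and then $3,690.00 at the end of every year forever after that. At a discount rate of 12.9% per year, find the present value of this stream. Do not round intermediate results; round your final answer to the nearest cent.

$185786.05

PV of 6-year annuity: $42,900.00 × [1 − (1+0.129)^−6] / 0.129 = 171973.52620
Perpetuity value at year 6: $3,690.00 / 0.129 = 28604.65116
PV of perpetuity: 28604.65116 / (1+0.129)^6 = 13812.52269
Total PV = 171973.52620 + 13812.52269 = 185786.04888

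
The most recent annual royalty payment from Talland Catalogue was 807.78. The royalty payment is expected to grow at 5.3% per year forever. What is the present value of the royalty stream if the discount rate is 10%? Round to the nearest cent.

D₁ = D₀ × (1 + g) = 807.78 × 1.053 = 850.5923
Growing perpetuity: P = D₁ / (r − g) = 850.5923 / (0.1 − 0.053) = 18,097.71

18097.71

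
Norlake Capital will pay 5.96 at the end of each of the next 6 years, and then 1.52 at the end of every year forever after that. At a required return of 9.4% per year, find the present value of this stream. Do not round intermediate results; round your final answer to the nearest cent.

PV of 6-year annuity: 5.96 × [1 − (1+0.094)^−6] / 0.094 = 26.42020
Perpetuity value at year 6: 1.52 / 0.094 = 16.17021
PV of perpetuity: 16.17021 / (1+0.094)^6 = 9.43217
Total PV = 26.42020 + 9.43217 = 35.85238

35.85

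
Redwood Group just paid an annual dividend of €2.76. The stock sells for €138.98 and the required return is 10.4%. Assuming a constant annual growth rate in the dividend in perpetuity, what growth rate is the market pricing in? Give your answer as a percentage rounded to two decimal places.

8.25%

P = D₀(1+g)/(r−g) ⇒ P(r−g) = D₀(1+g) ⇒ g(P+D₀) = P·r − D₀
g = (P·r − D₀)/(P + D₀) = (€138.98×0.104 − €2.76) / (€138.98 + €2.76) = 0.082503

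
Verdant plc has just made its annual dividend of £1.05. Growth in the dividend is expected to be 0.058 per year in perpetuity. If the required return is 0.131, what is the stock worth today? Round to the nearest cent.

D₁ = D₀ × (1 + g) = £1.05 × 1.058 = £1.1109
Growing perpetuity: P = D₁ / (r − g) = £1.1109 / (0.131 − 0.058) = £15.22

£15.22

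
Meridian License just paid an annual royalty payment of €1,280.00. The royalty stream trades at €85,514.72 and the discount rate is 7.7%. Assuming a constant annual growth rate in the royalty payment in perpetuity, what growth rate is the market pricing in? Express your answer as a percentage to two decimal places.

6.11%

P = D₀(1+g)/(r−g) ⇒ P(r−g) = D₀(1+g) ⇒ g(P+D₀) = P·r − D₀
g = (P·r − D₀)/(P + D₀) = (€85,514.72×0.077 − €1,280.00) / (€85,514.72 + €1,280.00) = 0.061117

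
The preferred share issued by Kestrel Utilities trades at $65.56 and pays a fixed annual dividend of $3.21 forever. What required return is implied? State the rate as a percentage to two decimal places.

P = C/r ⇒ r = C/P = $3.21/$65.56 = 0.048963

4.90%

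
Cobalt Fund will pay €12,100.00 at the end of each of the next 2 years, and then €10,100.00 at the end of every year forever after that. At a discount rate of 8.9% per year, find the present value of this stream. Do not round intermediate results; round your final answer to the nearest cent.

PV of 2-year annuity: €12,100.00 × [1 − (1+0.089)^−2] / 0.089 = 21314.15162
Perpetuity value at year 2: €10,100.00 / 0.089 = 113483.14607
PV of perpetuity: 113483.14607 / (1+0.089)^2 = 95691.99472
Total PV = 21314.15162 + 95691.99472 = 117006.14633

€117006.15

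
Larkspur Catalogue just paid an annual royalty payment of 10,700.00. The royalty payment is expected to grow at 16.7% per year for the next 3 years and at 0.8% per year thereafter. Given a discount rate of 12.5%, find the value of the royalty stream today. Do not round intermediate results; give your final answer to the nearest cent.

D_1 = 12486.90000
D_2 = 14572.21230
D_3 = 17005.77175
Terminal value at year 3: TV = D_3×(1+g_2)/(r−g_2) = 17141.81793/0.117 = 146511.26434
P_0 = D_1/(1+r)^1 + D_2/(1+r)^2 + D_3/(1+r)^3 + TV/(1+r)^3
    = 11099.46667 + 11513.84676 + 11943.69703 + 102899.54368 = 137456.55414

137456.55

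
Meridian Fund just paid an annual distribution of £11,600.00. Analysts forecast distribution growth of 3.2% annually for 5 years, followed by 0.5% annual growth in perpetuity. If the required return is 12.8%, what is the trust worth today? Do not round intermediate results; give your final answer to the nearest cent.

£105521.82

D_1 = 11971.20000
D_2 = 12354.27840
D_3 = 12749.61531
D_4 = 13157.60300
D_5 = 13578.64629
Terminal value at year 5: TV = D_5×(1+g_2)/(r−g_2) = 13646.53953/0.123 = 110947.47582
P_0 = D_1/(1+r)^1 + D_2/(1+r)^2 + D_3/(1+r)^3 + D_4/(1+r)^4 + D_5/(1+r)^5 + TV/(1+r)^5
    = 10612.76596 + 9709.55183 + 8883.20700 + 8127.18938 + 7435.51369 + 60753.58745 = 105521.81530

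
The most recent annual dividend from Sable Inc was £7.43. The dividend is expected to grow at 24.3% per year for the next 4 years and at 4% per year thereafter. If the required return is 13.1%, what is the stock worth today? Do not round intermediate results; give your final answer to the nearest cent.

D_1 = 9.23549
D_2 = 11.47971
D_3 = 14.26928
D_4 = 17.73672
Terminal value at year 4: TV = D_4×(1+g_2)/(r−g_2) = 18.44619/0.091 = 202.70538
P_0 = D_1/(1+r)^1 + D_2/(1+r)^2 + D_3/(1+r)^3 + D_4/(1+r)^4 + TV/(1+r)^4
    = 8.16577 + 8.97441 + 9.86312 + 10.83984 + 123.88390 = 161.72704

£161.73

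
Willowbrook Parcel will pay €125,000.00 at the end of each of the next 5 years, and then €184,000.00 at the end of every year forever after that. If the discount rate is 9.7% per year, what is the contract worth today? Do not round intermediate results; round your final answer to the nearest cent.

PV of 5-year annuity: €125,000.00 × [1 − (1+0.097)^−5] / 0.097 = 477502.38193
Perpetuity value at year 5: €184,000.00 / 0.097 = 1896907.21649
PV of perpetuity: 1896907.21649 / (1+0.097)^5 = 1194023.71029
Total PV = 477502.38193 + 1194023.71029 = 1671526.09222

€1671526.09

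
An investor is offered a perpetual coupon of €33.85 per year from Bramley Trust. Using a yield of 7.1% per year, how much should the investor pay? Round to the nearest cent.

€476.76

Level perpetuity: PV = C / r = €33.85 / 0.071 = €476.76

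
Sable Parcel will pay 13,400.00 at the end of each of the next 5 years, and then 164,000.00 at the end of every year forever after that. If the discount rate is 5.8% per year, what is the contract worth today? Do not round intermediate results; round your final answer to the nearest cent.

2189737.71

PV of 5-year annuity: 13,400.00 × [1 − (1+0.058)^−5] / 0.058 = 56754.11556
Perpetuity value at year 5: 164,000.00 / 0.058 = 2827586.20690
PV of perpetuity: 2827586.20690 / (1+0.058)^5 = 2132983.59859
Total PV = 56754.11556 + 2132983.59859 = 2189737.71415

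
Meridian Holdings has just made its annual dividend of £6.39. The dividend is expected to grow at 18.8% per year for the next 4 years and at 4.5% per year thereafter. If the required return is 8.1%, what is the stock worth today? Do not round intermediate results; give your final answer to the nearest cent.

£303.11

D_1 = 7.59132
D_2 = 9.01849
D_3 = 10.71396
D_4 = 12.72819
Terminal value at year 4: TV = D_4×(1+g_2)/(r−g_2) = 13.30096/0.036 = 369.47105
P_0 = D_1/(1+r)^1 + D_2/(1+r)^2 + D_3/(1+r)^3 + D_4/(1+r)^4 + TV/(1+r)^4
    = 7.02250 + 7.71760 + 8.48151 + 9.32103 + 270.56875 = 303.11139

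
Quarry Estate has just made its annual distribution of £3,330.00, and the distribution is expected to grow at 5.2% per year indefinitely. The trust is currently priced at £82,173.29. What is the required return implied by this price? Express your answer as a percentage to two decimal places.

D₁ = £3,330.00 × 1.052 = £3,503.1600
P = D₁/(r − g) ⇒ r = D₁/P + g = £3,503.1600/£82,173.29 + 0.052 = 0.042631 + 0.052 = 0.094631

9.46%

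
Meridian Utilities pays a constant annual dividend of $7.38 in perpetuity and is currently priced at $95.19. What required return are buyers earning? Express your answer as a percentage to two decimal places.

7.75%

P = C/r ⇒ r = C/P = $7.38/$95.19 = 0.077529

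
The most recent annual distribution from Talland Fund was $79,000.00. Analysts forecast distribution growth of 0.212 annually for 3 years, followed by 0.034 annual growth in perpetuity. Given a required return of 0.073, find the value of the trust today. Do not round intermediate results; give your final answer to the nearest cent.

D_1 = 95748.00000
D_2 = 116046.57600
D_3 = 140648.45011
Terminal value at year 3: TV = D_3×(1+g_2)/(r−g_2) = 145430.49742/0.039 = 3728987.11323
P_0 = D_1/(1+r)^1 + D_2/(1+r)^2 + D_3/(1+r)^3 + TV/(1+r)^3
    = 89233.92358 + 100793.58376 + 113850.72090 + 3018503.72835 = 3322381.95658

$3322381.96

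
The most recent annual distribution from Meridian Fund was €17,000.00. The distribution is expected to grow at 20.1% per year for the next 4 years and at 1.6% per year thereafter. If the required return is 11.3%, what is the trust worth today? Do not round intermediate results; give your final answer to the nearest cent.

D_1 = 20417.00000
D_2 = 24520.81700
D_3 = 29449.50122
D_4 = 35368.85096
Terminal value at year 4: TV = D_4×(1+g_2)/(r−g_2) = 35934.75258/0.097 = 370461.36677
P_0 = D_1/(1+r)^1 + D_2/(1+r)^2 + D_3/(1+r)^3 + D_4/(1+r)^4 + TV/(1+r)^4
    = 18344.11500 + 19794.50325 + 21359.56730 + 23048.37406 + 241413.89737 = 323960.45699

€323960.46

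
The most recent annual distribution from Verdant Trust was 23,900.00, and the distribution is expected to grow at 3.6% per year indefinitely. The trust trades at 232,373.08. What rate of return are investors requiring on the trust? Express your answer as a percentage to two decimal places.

D₁ = 23,900.00 × 1.036 = 24,760.4000
P = D₁/(r − g) ⇒ r = D₁/P + g = 24,760.4000/232,373.08 + 0.036 = 0.106555 + 0.036 = 0.142555

14.26%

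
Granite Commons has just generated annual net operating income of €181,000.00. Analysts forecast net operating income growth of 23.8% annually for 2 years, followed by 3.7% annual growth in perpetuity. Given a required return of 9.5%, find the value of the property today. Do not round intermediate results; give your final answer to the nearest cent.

€4572588.38

D_1 = 224078.00000
D_2 = 277408.56400
Terminal value at year 2: TV = D_2×(1+g_2)/(r−g_2) = 287672.68087/0.058 = 4959873.80807
P_0 = D_1/(1+r)^1 + D_2/(1+r)^2 + TV/(1+r)^2
    = 204637.44292 + 231361.78478 + 4136589.15208 = 4572588.37978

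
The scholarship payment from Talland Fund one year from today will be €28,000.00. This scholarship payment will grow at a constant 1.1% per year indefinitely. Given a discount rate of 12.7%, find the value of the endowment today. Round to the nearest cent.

Growing perpetuity: P = D₁ / (r − g) = €28,000.0000 / (0.127 − 0.011) = €241,379.31

€241379.31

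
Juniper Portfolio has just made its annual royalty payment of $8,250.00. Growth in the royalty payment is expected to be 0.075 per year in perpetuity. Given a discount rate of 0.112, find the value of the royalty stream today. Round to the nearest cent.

$239695.95

D₁ = D₀ × (1 + g) = $8,250.00 × 1.075 = $8,868.7500
Growing perpetuity: P = D₁ / (r − g) = $8,868.7500 / (0.112 − 0.075) = $239,695.95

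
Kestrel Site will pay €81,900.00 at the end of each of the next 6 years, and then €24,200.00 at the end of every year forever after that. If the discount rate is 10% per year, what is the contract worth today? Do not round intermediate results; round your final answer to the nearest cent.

€493298.54

PV of 6-year annuity: €81,900.00 × [1 − (1+0.1)^−6] / 0.1 = 356695.85129
Perpetuity value at year 6: €24,200.00 / 0.1 = 242000.00000
PV of perpetuity: 242000.00000 / (1+0.1)^6 = 136602.69107
Total PV = 356695.85129 + 136602.69107 = 493298.54236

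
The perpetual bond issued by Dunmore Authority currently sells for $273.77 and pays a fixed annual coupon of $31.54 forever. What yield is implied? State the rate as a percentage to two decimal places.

11.52%

P = C/r ⇒ r = C/P = $31.54/$273.77 = 0.115206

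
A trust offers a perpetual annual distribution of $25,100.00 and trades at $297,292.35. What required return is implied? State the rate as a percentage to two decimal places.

P = C/r ⇒ r = C/P = $25,100.00/$297,292.35 = 0.084429

8.44%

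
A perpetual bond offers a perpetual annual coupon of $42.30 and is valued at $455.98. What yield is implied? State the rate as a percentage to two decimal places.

P = C/r ⇒ r = C/P = $42.30/$455.98 = 0.092767

9.28%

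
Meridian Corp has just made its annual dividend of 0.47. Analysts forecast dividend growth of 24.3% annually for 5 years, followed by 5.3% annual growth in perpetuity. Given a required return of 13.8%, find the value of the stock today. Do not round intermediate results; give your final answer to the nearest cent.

D_1 = 0.58421
D_2 = 0.72617
D_3 = 0.90263
D_4 = 1.12197
D_5 = 1.39461
Terminal value at year 5: TV = D_5×(1+g_2)/(r−g_2) = 1.46853/0.085 = 17.27679
P_0 = D_1/(1+r)^1 + D_2/(1+r)^2 + D_3/(1+r)^3 + D_4/(1+r)^4 + D_5/(1+r)^5 + TV/(1+r)^5
    = 0.51337 + 0.56073 + 0.61247 + 0.66898 + 0.73071 + 9.05215 = 12.13840

12.14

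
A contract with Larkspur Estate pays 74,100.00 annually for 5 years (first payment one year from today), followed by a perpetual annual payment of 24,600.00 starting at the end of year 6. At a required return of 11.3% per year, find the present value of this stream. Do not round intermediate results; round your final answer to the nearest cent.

PV of 5-year annuity: 74,100.00 × [1 − (1+0.113)^−5] / 0.113 = 271811.69763
Perpetuity value at year 5: 24,600.00 / 0.113 = 217699.11504
PV of perpetuity: 217699.11504 / (1+0.113)^5 = 127462.03324
Total PV = 271811.69763 + 127462.03324 = 399273.73087

399273.73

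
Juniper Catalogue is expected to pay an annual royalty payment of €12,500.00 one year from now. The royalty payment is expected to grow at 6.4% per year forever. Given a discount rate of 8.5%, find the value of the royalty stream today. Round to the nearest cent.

Growing perpetuity: P = D₁ / (r − g) = €12,500.0000 / (0.085 − 0.064) = €595,238.10

€595238.10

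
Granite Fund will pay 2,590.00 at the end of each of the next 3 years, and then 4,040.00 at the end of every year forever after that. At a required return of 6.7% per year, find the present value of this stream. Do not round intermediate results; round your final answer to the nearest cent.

PV of 3-year annuity: 2,590.00 × [1 − (1+0.067)^−3] / 0.067 = 6834.40635
Perpetuity value at year 3: 4,040.00 / 0.067 = 60298.50746
PV of perpetuity: 60298.50746 / (1+0.067)^3 = 49637.88907
Total PV = 6834.40635 + 49637.88907 = 56472.29541

56472.30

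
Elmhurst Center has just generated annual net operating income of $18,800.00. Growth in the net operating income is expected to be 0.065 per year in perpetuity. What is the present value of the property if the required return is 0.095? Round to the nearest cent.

$667400.00

D₁ = D₀ × (1 + g) = $18,800.00 × 1.065 = $20,022.0000
Growing perpetuity: P = D₁ / (r − g) = $20,022.0000 / (0.095 − 0.065) = $667,400.00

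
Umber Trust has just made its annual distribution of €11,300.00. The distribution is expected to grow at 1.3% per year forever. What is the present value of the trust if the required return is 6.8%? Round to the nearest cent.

€208125.45

D₁ = D₀ × (1 + g) = €11,300.00 × 1.013 = €11,446.9000
Growing perpetuity: P = D₁ / (r − g) = €11,446.9000 / (0.068 − 0.013) = €208,125.45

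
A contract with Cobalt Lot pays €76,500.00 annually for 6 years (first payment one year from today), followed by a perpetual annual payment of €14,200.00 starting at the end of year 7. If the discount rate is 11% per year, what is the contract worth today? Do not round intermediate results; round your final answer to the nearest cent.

€392653.42

PV of 6-year annuity: €76,500.00 × [1 − (1+0.11)^−6] / 0.11 = 323636.14581
Perpetuity value at year 6: €14,200.00 / 0.11 = 129090.90909
PV of perpetuity: 129090.90909 / (1+0.11)^6 = 69017.27157
Total PV = 323636.14581 + 69017.27157 = 392653.41738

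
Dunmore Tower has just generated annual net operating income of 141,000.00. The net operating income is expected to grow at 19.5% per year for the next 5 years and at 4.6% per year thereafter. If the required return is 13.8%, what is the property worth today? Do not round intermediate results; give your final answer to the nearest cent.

2865156.16

D_1 = 168495.00000
D_2 = 201351.52500
D_3 = 240615.07237
D_4 = 287535.01149
D_5 = 343604.33873
Terminal value at year 5: TV = D_5×(1+g_2)/(r−g_2) = 359410.13831/0.092 = 3906631.93815
P_0 = D_1/(1+r)^1 + D_2/(1+r)^2 + D_3/(1+r)^3 + D_4/(1+r)^4 + D_5/(1+r)^5 + TV/(1+r)^5
    = 148062.39016 + 155478.52042 + 163266.10888 + 171443.76108 + 180031.01449 + 2046874.36041 = 2865156.15543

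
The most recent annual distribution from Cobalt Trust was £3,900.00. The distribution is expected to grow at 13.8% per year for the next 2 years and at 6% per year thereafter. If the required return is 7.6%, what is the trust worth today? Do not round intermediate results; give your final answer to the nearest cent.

D_1 = 4438.20000
D_2 = 5050.67160
Terminal value at year 2: TV = D_2×(1+g_2)/(r−g_2) = 5353.71190/0.016 = 334606.99350
P_0 = D_1/(1+r)^1 + D_2/(1+r)^2 + TV/(1+r)^2
    = 4124.72119 + 4362.39100 + 289008.40361 = 297495.51580

£297495.52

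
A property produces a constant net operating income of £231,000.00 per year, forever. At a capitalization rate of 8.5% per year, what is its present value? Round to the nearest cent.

£2717647.06

Level perpetuity: PV = C / r = £231,000.00 / 0.085 = £2,717,647.06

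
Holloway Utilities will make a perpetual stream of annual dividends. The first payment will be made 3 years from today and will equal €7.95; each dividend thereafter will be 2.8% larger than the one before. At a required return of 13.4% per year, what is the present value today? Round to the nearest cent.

Value at end of year 2: C₁ / (r − g) = €7.95 / (0.134 − 0.028) = €75.0000
Discount to today: PV = €75.0000 / (1 + 0.134)^2 = €75.0000 / 1.285956 = €58.32

€58.32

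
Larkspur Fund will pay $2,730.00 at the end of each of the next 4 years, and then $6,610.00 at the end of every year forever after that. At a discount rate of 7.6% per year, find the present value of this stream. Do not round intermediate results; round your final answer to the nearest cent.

$74007.38

PV of 4-year annuity: $2,730.00 × [1 − (1+0.076)^−4] / 0.076 = 9123.20155
Perpetuity value at year 4: $6,610.00 / 0.076 = 86973.68421
PV of perpetuity: 86973.68421 / (1+0.076)^4 = 64884.17424
Total PV = 9123.20155 + 64884.17424 = 74007.37579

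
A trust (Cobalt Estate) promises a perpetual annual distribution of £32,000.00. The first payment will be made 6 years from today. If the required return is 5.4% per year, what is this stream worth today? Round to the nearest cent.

Value at end of year 5: C / r = £32,000.00 / 0.054 = £592,592.5926
Discount to today: PV = £592,592.5926 / (1 + 0.054)^5 = £592,592.5926 / 1.300778 = £455,567.95

£455567.95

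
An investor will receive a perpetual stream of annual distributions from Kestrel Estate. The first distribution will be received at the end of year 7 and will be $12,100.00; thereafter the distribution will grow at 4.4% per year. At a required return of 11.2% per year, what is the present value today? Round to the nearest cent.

$94112.59

Value at end of year 6: C₁ / (r − g) = $12,100.00 / (0.112 − 0.044) = $177,941.1765
Discount to today: PV = $177,941.1765 / (1 + 0.112)^6 = $177,941.1765 / 1.890727 = $94,112.59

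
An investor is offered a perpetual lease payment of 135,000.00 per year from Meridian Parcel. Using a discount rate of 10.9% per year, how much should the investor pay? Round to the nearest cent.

1238532.11

Level perpetuity: PV = C / r = 135,000.00 / 0.109 = 1,238,532.11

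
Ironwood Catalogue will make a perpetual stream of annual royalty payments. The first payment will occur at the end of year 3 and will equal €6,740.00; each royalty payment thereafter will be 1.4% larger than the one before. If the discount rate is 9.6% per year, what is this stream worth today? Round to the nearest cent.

Value at end of year 2: C₁ / (r − g) = €6,740.00 / (0.096 − 0.014) = €82,195.1220
Discount to today: PV = €82,195.1220 / (1 + 0.096)^2 = €82,195.1220 / 1.201216 = €68,426.60

€68426.60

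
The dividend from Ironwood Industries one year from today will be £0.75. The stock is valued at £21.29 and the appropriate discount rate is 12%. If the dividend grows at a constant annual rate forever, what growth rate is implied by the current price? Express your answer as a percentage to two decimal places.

8.48%

P = D₁/(r−g) ⇒ g = r − D₁/P = 0.12 − £0.75/£21.29 = 0.084772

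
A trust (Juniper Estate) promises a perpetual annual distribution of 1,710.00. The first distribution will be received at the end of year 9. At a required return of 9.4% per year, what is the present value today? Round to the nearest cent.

Value at end of year 8: C / r = 1,710.00 / 0.094 = 18,191.4894
Discount to today: PV = 18,191.4894 / (1 + 0.094)^8 = 18,191.4894 / 2.051817 = 8,866.04

8866.04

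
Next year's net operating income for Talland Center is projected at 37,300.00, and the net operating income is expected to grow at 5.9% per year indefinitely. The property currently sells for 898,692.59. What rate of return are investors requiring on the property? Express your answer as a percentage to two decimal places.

P = D₁/(r − g) ⇒ r = D₁/P + g = 37,300.0000/898,692.59 + 0.059 = 0.041505 + 0.059 = 0.100505

10.05%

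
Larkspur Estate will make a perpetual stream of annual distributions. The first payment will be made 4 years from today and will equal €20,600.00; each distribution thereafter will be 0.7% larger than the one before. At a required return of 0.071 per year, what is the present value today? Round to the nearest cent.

€262010.58

Value at end of year 3: C₁ / (r − g) = €20,600.00 / (0.071 − 0.007) = €321,875.0000
Discount to today: PV = €321,875.0000 / (1 + 0.071)^3 = €321,875.0000 / 1.228481 = €262,010.58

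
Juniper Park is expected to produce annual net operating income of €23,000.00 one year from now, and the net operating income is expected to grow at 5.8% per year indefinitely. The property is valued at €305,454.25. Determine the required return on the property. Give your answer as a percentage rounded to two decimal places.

P = D₁/(r − g) ⇒ r = D₁/P + g = €23,000.0000/€305,454.25 + 0.058 = 0.075298 + 0.058 = 0.133298

13.33%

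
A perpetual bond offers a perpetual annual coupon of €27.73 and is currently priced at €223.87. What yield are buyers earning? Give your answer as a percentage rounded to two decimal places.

12.39%

P = C/r ⇒ r = C/P = €27.73/€223.87 = 0.123867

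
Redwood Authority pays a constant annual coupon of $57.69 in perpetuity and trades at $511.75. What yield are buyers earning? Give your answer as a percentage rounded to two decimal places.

11.27%

P = C/r ⇒ r = C/P = $57.69/$511.75 = 0.112731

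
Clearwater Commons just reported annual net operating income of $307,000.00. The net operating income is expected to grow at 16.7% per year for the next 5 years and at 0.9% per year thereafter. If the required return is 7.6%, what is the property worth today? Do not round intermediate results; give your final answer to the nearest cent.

D_1 = 358269.00000
D_2 = 418099.92300
D_3 = 487922.61014
D_4 = 569405.68603
D_5 = 664496.43560
Terminal value at year 5: TV = D_5×(1+g_2)/(r−g_2) = 670476.90352/0.067 = 10007117.96303
P_0 = D_1/(1+r)^1 + D_2/(1+r)^2 + D_3/(1+r)^3 + D_4/(1+r)^4 + D_5/(1+r)^5 + TV/(1+r)^5
    = 332963.75465 + 361123.32869 + 391664.42805 + 424788.46425 + 460713.88270 + 6938213.54691 = 8909467.40525

$8909467.41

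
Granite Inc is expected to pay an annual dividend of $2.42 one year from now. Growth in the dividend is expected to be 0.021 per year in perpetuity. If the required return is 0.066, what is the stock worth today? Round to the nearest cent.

$53.78

Growing perpetuity: P = D₁ / (r − g) = $2.4200 / (0.066 − 0.021) = $53.78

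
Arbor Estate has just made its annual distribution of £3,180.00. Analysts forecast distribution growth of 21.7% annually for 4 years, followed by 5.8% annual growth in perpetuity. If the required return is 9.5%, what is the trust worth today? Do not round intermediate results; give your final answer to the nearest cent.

D_1 = 3870.06000
D_2 = 4709.86302
D_3 = 5731.90330
D_4 = 6975.72631
Terminal value at year 4: TV = D_4×(1+g_2)/(r−g_2) = 7380.31844/0.037 = 199468.06585
P_0 = D_1/(1+r)^1 + D_2/(1+r)^2 + D_3/(1+r)^3 + D_4/(1+r)^4 + TV/(1+r)^4
    = 3534.30137 + 3928.07741 + 4365.72622 + 4852.13590 + 138744.85898 = 155425.09988

£155425.10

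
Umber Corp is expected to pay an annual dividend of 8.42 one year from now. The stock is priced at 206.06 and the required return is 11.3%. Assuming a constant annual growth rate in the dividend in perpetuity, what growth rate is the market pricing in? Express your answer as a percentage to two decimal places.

P = D₁/(r−g) ⇒ g = r − D₁/P = 0.113 − 8.42/206.06 = 0.072138

7.21%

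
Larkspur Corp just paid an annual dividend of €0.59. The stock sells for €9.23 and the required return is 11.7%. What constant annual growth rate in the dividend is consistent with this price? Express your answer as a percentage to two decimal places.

P = D₀(1+g)/(r−g) ⇒ P(r−g) = D₀(1+g) ⇒ g(P+D₀) = P·r − D₀
g = (P·r − D₀)/(P + D₀) = (€9.23×0.117 − €0.59) / (€9.23 + €0.59) = 0.049889

4.99%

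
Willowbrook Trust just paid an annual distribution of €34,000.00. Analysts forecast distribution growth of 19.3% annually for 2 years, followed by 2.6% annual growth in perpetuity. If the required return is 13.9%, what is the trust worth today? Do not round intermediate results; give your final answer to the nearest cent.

D_1 = 40562.00000
D_2 = 48390.46600
Terminal value at year 2: TV = D_2×(1+g_2)/(r−g_2) = 49648.61812/0.113 = 439368.30191
P_0 = D_1/(1+r)^1 + D_2/(1+r)^2 + TV/(1+r)^2
    = 35611.94030 + 37300.30270 + 338673.54488 = 411585.78787

€411585.79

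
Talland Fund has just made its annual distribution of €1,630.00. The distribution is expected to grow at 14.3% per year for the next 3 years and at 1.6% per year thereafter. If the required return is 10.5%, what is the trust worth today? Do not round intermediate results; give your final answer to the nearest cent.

D_1 = 1863.09000
D_2 = 2129.51187
D_3 = 2434.03207
Terminal value at year 3: TV = D_3×(1+g_2)/(r−g_2) = 2472.97658/0.089 = 27786.25371
P_0 = D_1/(1+r)^1 + D_2/(1+r)^2 + D_3/(1+r)^3 + TV/(1+r)^3
    = 1686.05430 + 1744.03626 + 1804.01216 + 20594.11639 = 25828.21911

€25828.22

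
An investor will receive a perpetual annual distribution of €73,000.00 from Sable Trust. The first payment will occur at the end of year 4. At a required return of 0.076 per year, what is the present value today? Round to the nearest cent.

€771032.09

Value at end of year 3: C / r = €73,000.00 / 0.076 = €960,526.3158
Discount to today: PV = €960,526.3158 / (1 + 0.076)^3 = €960,526.3158 / 1.245767 = €771,032.09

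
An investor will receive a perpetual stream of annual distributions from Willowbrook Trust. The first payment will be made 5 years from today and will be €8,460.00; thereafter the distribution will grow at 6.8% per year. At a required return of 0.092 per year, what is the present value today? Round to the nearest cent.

Value at end of year 4: C₁ / (r − g) = €8,460.00 / (0.092 − 0.068) = €352,500.0000
Discount to today: PV = €352,500.0000 / (1 + 0.092)^4 = €352,500.0000 / 1.421970 = €247,895.46

€247895.46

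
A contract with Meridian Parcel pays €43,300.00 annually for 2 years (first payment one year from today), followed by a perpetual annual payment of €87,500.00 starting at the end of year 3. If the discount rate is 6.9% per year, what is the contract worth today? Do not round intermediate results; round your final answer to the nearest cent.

PV of 2-year annuity: €43,300.00 × [1 − (1+0.069)^−2] / 0.069 = 78395.83255
Perpetuity value at year 2: €87,500.00 / 0.069 = 1268115.94203
PV of perpetuity: 1268115.94203 / (1+0.069)^2 = 1109694.80235
Total PV = 78395.83255 + 1109694.80235 = 1188090.63490

€1188090.63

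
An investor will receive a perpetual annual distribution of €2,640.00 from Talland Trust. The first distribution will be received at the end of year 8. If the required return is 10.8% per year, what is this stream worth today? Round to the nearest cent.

€11923.45

Value at end of year 7: C / r = €2,640.00 / 0.108 = €24,444.4444
Discount to today: PV = €24,444.4444 / (1 + 0.108)^7 = €24,444.4444 / 2.050115 = €11,923.45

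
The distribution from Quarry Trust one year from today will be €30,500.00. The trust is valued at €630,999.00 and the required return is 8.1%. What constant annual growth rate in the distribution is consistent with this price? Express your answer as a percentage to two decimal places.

P = D₁/(r−g) ⇒ g = r − D₁/P = 0.081 − €30,500.00/€630,999.00 = 0.032664

3.27%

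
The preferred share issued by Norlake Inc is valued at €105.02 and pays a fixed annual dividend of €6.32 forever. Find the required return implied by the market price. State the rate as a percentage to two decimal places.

6.02%

P = C/r ⇒ r = C/P = €6.32/€105.02 = 0.060179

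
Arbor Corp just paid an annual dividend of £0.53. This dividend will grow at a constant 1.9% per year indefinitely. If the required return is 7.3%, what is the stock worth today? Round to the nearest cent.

D₁ = D₀ × (1 + g) = £0.53 × 1.019 = £0.5401
Growing perpetuity: P = D₁ / (r − g) = £0.5401 / (0.073 − 0.019) = £10.00

£10.00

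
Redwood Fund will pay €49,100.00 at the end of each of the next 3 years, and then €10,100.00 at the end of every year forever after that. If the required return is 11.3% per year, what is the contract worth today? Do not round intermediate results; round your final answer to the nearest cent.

€184190.32

PV of 3-year annuity: €49,100.00 × [1 − (1+0.113)^−3] / 0.113 = 119363.09715
Perpetuity value at year 3: €10,100.00 / 0.113 = 89380.53097
PV of perpetuity: 89380.53097 / (1+0.113)^3 = 64827.22586
Total PV = 119363.09715 + 64827.22586 = 184190.32301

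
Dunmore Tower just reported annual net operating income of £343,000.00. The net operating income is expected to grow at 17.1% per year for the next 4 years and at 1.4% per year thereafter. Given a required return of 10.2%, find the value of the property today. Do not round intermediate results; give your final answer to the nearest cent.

£6639709.92

D_1 = 401653.00000
D_2 = 470335.66300
D_3 = 550763.06137
D_4 = 644943.54487
Terminal value at year 4: TV = D_4×(1+g_2)/(r−g_2) = 653972.75450/0.088 = 7431508.57382
P_0 = D_1/(1+r)^1 + D_2/(1+r)^2 + D_3/(1+r)^3 + D_4/(1+r)^4 + TV/(1+r)^4
    = 364476.40653 + 387297.52455 + 411547.55104 + 437315.95487 + 5039072.47997 = 6639709.91696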